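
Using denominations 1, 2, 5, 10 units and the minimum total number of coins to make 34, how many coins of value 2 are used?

2

Greedy: take as many of the largest coin as possible, then repeat with the remainder.
34 = 3×10 + 2×2
Count of 2: 2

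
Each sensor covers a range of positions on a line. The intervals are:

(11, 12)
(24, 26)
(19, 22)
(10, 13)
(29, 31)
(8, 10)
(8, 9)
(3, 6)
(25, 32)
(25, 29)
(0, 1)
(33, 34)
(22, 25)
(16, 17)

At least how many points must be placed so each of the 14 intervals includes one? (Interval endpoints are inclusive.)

By right end: [0,1]  [3,6]  [8,9]  [8,10]  [11,12]  [10,13]  [16,17]  [19,22]  [22,25]  [24,26]  [25,29]  [29,31]  [25,32]  [33,34]
[0,1] uncovered → point at 1; [3,6] uncovered → point at 6; [8,9] uncovered → point at 9; [11,12] uncovered → point at 12; [16,17] uncovered → point at 17; [19,22] uncovered → point at 22; [24,26] uncovered → point at 26; [29,31] uncovered → point at 31; [33,34] uncovered → point at 34.
Points: 1, 6, 9, 12, 17, 22, 26, 31, 34 (9 total).

9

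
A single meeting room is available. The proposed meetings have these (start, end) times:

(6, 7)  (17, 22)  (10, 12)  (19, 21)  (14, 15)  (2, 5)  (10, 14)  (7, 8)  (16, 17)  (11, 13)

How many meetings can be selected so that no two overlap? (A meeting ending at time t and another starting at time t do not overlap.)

7

Sorted by end: (2,5)  (6,7)  (7,8)  (10,12)  (11,13)  (10,14)  (14,15)  (16,17)  (19,21)  (17,22)
take (2,5); take (6,7); take (7,8); take (10,12); skip (11,13); skip (10,14); take (14,15); take (16,17); take (19,21); skip (17,22).
Selected 7 meetings.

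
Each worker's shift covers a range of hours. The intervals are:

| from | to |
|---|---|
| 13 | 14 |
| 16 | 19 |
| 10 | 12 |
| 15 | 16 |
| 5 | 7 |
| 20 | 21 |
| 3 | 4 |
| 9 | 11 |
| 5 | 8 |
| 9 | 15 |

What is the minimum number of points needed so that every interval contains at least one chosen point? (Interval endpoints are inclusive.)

6

By right end: [3,4]  [5,7]  [5,8]  [9,11]  [10,12]  [13,14]  [9,15]  [15,16]  [16,19]  [20,21]
[3,4] uncovered → point at 4; [5,7] uncovered → point at 7; [9,11] uncovered → point at 11; [13,14] uncovered → point at 14; [15,16] uncovered → point at 16; [20,21] uncovered → point at 21.
Points: 4, 7, 11, 14, 16, 21 (6 total).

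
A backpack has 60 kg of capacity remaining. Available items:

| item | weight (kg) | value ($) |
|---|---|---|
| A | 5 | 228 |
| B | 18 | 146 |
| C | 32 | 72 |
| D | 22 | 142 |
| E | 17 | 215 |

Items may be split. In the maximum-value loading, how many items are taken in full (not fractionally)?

Sort by value per unit weight and fill in that order.
Order: A (228/5=45.60) > E (215/17=12.65) > B (146/18=8.11) > D (142/22=6.45) > C (72/32=2.25)
Fill: take A (5 @ 228) → take E (17 @ 215) → take B (18 @ 146) → take 20/22 of D → 129.09; 60/60 used.
3 item(s) taken whole; one partial (take 20/22 of D).

3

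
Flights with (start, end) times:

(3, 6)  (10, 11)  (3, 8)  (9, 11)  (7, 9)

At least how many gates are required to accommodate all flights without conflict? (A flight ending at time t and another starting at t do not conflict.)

The answer is the maximum number of intervals overlapping at any instant.
starts: [3, 3, 7, 9, 10]
ends:   [6, 8, 9, 11, 11]
s3→1 s3→2  — peak 2.

2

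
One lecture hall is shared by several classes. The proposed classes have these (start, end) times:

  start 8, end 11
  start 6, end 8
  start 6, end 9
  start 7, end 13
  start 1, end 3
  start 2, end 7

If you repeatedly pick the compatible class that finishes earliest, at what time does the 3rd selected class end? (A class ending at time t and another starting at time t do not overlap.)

Order by finish time; keep every interval that doesn't clash with the previous kept one.
Sorted by end: (1,3)  (2,7)  (6,8)  (6,9)  (8,11)  (7,13)
take (1,3); take (6,8); take (8,11); skip (7,13).
Selected: (1,3) (6,8) (8,11)

11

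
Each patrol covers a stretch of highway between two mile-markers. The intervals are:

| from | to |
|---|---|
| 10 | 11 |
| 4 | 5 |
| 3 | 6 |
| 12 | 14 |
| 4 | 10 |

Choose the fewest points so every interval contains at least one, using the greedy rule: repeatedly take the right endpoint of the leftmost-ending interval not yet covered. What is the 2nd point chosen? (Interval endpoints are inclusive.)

Sorted: [4,5] [3,6] [4,10] [10,11] [12,14]
{[4,5],[3,6],[4,10]} hit by 5; {[10,11]} hit by 11; {[12,14]} hit by 14.
Points: 5, 11, 14 (3 total).

11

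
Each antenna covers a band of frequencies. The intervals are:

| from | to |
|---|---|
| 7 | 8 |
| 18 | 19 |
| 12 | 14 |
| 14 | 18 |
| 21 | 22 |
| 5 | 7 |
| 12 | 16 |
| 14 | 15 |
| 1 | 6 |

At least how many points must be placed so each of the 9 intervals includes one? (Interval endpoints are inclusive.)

Process intervals by earliest right end; each time one isn't hit yet, stab at its right endpoint.
Sorted: [1,6] [5,7] [7,8] [12,14] [14,15] [12,16] [14,18] [18,19] [21,22]
{[1,6],[5,7]} hit by 6; {[7,8]} hit by 8; {[12,14],[14,15],[12,16],[14,18]} hit by 14; {[18,19]} hit by 19; {[21,22]} hit by 22.
Points: 6, 8, 14, 19, 22 (5 total).

5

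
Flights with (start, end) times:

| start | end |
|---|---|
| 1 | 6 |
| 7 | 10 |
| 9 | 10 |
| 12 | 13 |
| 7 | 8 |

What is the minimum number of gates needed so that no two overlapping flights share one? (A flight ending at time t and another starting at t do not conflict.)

2

The answer is the maximum number of intervals overlapping at any instant.
Events (time:±→running): 1:+→1 6:-→0 7:+→1 7:+→2 … peak 2.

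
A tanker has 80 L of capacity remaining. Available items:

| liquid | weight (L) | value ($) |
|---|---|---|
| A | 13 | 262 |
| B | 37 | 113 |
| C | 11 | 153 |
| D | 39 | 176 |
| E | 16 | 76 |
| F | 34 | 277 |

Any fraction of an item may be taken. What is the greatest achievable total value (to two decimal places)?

Greedy by value/weight ratio, highest first.
Order: A (262/13=20.15) > C (153/11=13.91) > F (277/34=8.15) > E (76/16=4.75) > D (176/39=4.51) > B (113/37=3.05)
Fill: take A (13 @ 262) → take C (11 @ 153) → take F (34 @ 277) → take E (16 @ 76) → take 6/39 of D → 27.08; 80/80 used.
Total value = 795.08

795.08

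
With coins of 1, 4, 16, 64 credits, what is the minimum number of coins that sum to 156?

6

Greedy: take as many of the largest coin as possible, then repeat with the remainder.
156 − 2×64→28 − 1×16→12 − 3×4→0
Total coins = 2 + 1 + 3 = 6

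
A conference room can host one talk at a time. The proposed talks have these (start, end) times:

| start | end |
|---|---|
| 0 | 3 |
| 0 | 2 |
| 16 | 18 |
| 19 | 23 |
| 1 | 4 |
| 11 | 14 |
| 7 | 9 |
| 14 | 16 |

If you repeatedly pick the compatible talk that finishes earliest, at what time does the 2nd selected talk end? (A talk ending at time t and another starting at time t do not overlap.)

By end time: (0,2), (0,3), (1,4), (7,9), (11,14), (14,16), (16,18), (19,23).
Pick (0,2); next start ≥ 2 → (7,9); next start ≥ 9 → (11,14); next start ≥ 14 → (14,16); next start ≥ 16 → (16,18); next start ≥ 18 → (19,23).
Selected: (0,2) (7,9) (11,14) (14,16) (16,18) (19,23)

9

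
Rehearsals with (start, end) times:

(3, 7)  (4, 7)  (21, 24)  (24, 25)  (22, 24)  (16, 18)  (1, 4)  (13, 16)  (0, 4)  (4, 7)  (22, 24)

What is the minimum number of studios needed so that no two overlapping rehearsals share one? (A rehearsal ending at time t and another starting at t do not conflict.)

starts: [0, 1, 3, 4, 4, 13, 16, 21, 22, 22, 24]
ends:   [4, 4, 7, 7, 7, 16, 18, 24, 24, 24, 25]
s0→1 s1→2 s3→3  — peak 3.

3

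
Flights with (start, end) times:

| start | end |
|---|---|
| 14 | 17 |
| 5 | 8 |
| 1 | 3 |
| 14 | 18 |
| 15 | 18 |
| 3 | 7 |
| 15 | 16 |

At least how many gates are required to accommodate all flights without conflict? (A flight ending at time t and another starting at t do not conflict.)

4

Events (time:±→running): 1:+→1 3:-→0 3:+→1 5:+→2 7:-→1 8:-→0 14:+→1 14:+→2 15:+→3 15:+→4 … peak 4.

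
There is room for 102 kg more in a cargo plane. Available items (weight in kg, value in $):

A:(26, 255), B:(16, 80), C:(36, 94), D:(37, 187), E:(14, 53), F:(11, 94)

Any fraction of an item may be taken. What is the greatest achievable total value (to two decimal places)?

Order: A (255/26=9.81) > F (94/11=8.55) > D (187/37=5.05) > B (80/16=5.00) > E (53/14=3.79) > C (94/36=2.61)
Fill: take A (26 @ 255) → take F (11 @ 94) → take D (37 @ 187) → take B (16 @ 80) → take 12/14 of E → 45.43; 102/102 used.
Total value = 661.43

661.43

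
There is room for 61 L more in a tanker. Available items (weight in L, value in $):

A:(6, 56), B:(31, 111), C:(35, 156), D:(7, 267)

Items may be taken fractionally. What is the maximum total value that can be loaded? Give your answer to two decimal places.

525.55

Order: D (267/7=38.14) > A (56/6=9.33) > C (156/35=4.46) > B (111/31=3.58)
Fill: take D (7 @ 267) → take A (6 @ 56) → take C (35 @ 156) → take 13/31 of B → 46.55; 61/61 used.
Total value = 525.55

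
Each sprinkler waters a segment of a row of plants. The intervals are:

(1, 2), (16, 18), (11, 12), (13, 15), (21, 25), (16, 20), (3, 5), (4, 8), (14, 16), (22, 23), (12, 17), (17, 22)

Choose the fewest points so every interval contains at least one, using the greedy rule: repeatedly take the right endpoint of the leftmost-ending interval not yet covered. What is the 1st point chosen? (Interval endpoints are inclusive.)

2

By right end: [1,2]  [3,5]  [4,8]  [11,12]  [13,15]  [14,16]  [12,17]  [16,18]  [16,20]  [17,22]  [22,23]  [21,25]
[1,2] uncovered → point at 2; [3,5] uncovered → point at 5; [11,12] uncovered → point at 12; [13,15] uncovered → point at 15; [16,18] uncovered → point at 18; [22,23] uncovered → point at 23.
Points: 2, 5, 12, 15, 18, 23 (6 total).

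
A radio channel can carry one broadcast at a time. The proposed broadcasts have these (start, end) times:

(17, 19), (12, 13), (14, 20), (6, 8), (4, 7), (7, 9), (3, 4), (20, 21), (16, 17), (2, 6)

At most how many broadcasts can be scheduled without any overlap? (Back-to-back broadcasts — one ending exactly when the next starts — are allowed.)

By end time: (3,4), (2,6), (4,7), (6,8), (7,9), (12,13), (16,17), (17,19), (14,20), (20,21).
Pick (3,4); next start ≥ 4 → (4,7); next start ≥ 7 → (7,9); next start ≥ 9 → (12,13); next start ≥ 13 → (16,17); next start ≥ 17 → (17,19); next start ≥ 19 → (20,21).
Selected 7 broadcasts.

7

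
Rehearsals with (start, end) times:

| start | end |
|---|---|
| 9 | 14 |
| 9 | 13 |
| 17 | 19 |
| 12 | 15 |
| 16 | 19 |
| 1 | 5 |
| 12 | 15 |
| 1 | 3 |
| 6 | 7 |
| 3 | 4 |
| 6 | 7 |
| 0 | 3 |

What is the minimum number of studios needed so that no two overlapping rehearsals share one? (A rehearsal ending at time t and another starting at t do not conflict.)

The answer is the maximum number of intervals overlapping at any instant.
Events (time:±→running): 0:+→1 1:+→2 1:+→3 3:-→2 3:-→1 3:+→2 4:-→1 5:-→0 6:+→1 6:+→2 7:-→1 7:-→0 9:+→1 9:+→2 12:+→3 12:+→4 … peak 4.

4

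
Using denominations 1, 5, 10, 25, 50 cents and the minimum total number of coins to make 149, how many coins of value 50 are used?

2

Greedy: take as many of the largest coin as possible, then repeat with the remainder.
149 − 2×50→49 − 1×25→24 − 2×10→4 − 4×1→0
Count of 50: 2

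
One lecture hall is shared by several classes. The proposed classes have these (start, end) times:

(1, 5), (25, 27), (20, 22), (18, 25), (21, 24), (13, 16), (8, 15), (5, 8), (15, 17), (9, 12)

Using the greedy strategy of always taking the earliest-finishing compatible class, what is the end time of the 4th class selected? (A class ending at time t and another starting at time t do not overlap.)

16

By end time: (1,5), (5,8), (9,12), (8,15), (13,16), (15,17), (20,22), (21,24), (18,25), (25,27).
Pick (1,5); next start ≥ 5 → (5,8); next start ≥ 8 → (9,12); next start ≥ 12 → (13,16); next start ≥ 16 → (20,22); next start ≥ 22 → (25,27).
Selected: (1,5) (5,8) (9,12) (13,16) (20,22) (25,27)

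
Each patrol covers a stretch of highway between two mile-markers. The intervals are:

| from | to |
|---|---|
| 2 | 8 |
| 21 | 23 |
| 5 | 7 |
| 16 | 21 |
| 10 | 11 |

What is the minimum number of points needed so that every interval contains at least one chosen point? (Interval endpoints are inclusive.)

3

By right end: [5,7]  [2,8]  [10,11]  [16,21]  [21,23]
[5,7] uncovered → point at 7; [10,11] uncovered → point at 11; [16,21] uncovered → point at 21.
Points: 7, 11, 21 (3 total).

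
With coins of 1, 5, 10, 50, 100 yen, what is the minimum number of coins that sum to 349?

349 − 3×100→49 − 4×10→9 − 1×5→4 − 4×1→0
Total coins = 3 + 4 + 1 + 4 = 12

12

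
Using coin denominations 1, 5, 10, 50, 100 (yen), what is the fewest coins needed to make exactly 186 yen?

7

Greedy: take as many of the largest coin as possible, then repeat with the remainder.
186 − 1×100→86 − 1×50→36 − 3×10→6 − 1×5→1 − 1×1→0
Total coins = 1 + 1 + 3 + 1 + 1 = 7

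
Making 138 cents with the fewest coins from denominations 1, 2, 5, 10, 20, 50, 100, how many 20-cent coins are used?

1

Greedy: take as many of the largest coin as possible, then repeat with the remainder.
138 = 1×100 + 1×20 + 1×10 + 1×5 + 1×2 + 1×1
Count of 20: 1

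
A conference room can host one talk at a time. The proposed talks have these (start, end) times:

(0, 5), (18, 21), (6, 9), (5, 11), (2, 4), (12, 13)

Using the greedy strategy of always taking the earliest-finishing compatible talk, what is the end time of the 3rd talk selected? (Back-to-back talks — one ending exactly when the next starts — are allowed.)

Order by finish time; keep every interval that doesn't clash with the previous kept one.
By end time: (2,4), (0,5), (6,9), (5,11), (12,13), (18,21).
Pick (2,4); next start ≥ 4 → (6,9); next start ≥ 9 → (12,13); next start ≥ 13 → (18,21).
Selected: (2,4) (6,9) (12,13) (18,21)

13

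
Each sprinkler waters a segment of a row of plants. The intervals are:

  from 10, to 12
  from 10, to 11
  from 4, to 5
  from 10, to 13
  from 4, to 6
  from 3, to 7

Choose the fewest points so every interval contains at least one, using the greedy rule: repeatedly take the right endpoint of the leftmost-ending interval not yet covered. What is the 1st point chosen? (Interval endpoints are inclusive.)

5

Sort by right endpoint; whenever an interval is uncovered, place a point at its right end.
By right end: [4,5]  [4,6]  [3,7]  [10,11]  [10,12]  [10,13]
[4,5] uncovered → point at 5; [10,11] uncovered → point at 11.
Points: 5, 11 (2 total).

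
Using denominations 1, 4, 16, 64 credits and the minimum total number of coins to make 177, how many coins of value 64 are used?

2

Use the largest denomination that fits, subtract, and repeat.
177 − 2×64→49 − 3×16→1 − 1×1→0
Count of 64: 2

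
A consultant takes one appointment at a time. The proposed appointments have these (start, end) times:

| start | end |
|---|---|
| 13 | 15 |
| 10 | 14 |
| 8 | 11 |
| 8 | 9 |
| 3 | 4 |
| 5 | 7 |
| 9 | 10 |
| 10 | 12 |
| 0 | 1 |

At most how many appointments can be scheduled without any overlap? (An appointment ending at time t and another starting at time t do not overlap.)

Order by finish time; keep every interval that doesn't clash with the previous kept one.
Sorted by end: (0,1)  (3,4)  (5,7)  (8,9)  (9,10)  (8,11)  (10,12)  (10,14)  (13,15)
take (0,1); take (3,4); take (5,7); take (8,9); take (9,10); take (10,12); take (13,15).
Selected 7 appointments.

7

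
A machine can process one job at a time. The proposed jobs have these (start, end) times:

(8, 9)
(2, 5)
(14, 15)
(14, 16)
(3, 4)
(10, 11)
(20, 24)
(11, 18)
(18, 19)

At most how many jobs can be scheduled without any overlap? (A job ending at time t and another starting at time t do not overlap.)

Sort by end time and greedily take each interval whose start is ≥ the last chosen end.
Sorted by end: (3,4)  (2,5)  (8,9)  (10,11)  (14,15)  (14,16)  (11,18)  (18,19)  (20,24)
take (3,4); take (8,9); take (10,11); take (14,15); skip (14,16); take (18,19); take (20,24).
Selected 6 jobs.

6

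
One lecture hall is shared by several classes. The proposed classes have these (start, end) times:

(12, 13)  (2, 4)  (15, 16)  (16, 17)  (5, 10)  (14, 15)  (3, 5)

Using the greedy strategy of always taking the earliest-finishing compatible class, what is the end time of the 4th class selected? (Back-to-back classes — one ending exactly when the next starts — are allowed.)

Greedy by earliest finish: after sorting by end time, pick each interval compatible with the last pick.
By end time: (2,4), (3,5), (5,10), (12,13), (14,15), (15,16), (16,17).
Pick (2,4); next start ≥ 4 → (5,10); next start ≥ 10 → (12,13); next start ≥ 13 → (14,15); next start ≥ 15 → (15,16); next start ≥ 16 → (16,17).
Selected: (2,4) (5,10) (12,13) (14,15) (15,16) (16,17)

15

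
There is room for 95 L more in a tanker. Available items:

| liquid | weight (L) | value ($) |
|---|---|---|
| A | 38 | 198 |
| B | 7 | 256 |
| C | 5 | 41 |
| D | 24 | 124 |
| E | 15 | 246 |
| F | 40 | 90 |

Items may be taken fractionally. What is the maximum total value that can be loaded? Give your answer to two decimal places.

Order: B (256/7=36.57) > E (246/15=16.40) > C (41/5=8.20) > A (198/38=5.21) > D (124/24=5.17) > F (90/40=2.25)
Fill: take B (7 @ 256) → take E (15 @ 246) → take C (5 @ 41) → take A (38 @ 198) → take D (24 @ 124) → take 6/40 of F → 13.50; 95/95 used.
Total value = 878.50

878.50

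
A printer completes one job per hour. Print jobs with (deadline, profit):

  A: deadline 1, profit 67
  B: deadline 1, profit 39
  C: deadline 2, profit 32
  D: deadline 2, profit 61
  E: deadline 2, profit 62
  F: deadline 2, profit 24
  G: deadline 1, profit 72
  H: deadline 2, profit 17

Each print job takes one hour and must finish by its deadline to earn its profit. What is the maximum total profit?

134

Profit order: G=72 A=67 E=62 D=61 B=39 C=32 F=24 H=17
Assign: G→slot 1, A skipped, E→slot 2, D skipped, B skipped, C skipped, F skipped, H skipped.
Slots: [1:G] [2:E]
Profit = 72 + 62 = 134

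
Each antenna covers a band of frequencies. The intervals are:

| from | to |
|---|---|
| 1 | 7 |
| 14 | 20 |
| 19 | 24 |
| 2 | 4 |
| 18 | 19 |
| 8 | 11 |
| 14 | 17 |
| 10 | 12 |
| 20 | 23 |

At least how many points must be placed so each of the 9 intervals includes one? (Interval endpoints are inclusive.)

5

Process intervals by earliest right end; each time one isn't hit yet, stab at its right endpoint.
Sorted: [2,4] [1,7] [8,11] [10,12] [14,17] [18,19] [14,20] [20,23] [19,24]
{[2,4],[1,7]} hit by 4; {[8,11],[10,12]} hit by 11; {[14,17]} hit by 17; {[18,19],[14,20]} hit by 19; {[20,23],[19,24]} hit by 23.
Points: 4, 11, 17, 19, 23 (5 total).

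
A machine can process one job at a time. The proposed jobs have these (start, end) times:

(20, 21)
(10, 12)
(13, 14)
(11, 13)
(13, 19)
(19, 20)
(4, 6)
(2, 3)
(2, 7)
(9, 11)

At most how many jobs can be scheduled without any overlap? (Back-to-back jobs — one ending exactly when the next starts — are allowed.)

7

Sorted by end: (2,3)  (4,6)  (2,7)  (9,11)  (10,12)  (11,13)  (13,14)  (13,19)  (19,20)  (20,21)
take (2,3); take (4,6); take (9,11); skip (10,12); take (11,13); take (13,14); take (19,20); take (20,21).
Selected 7 jobs.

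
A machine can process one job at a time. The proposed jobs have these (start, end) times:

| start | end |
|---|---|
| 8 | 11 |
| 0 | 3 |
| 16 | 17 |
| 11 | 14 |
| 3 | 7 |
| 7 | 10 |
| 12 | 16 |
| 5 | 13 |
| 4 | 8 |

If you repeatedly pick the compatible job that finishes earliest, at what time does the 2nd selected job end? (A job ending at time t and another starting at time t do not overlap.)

7

Order by finish time; keep every interval that doesn't clash with the previous kept one.
Sorted by end: (0,3)  (3,7)  (4,8)  (7,10)  (8,11)  (5,13)  (11,14)  (12,16)  (16,17)
take (0,3); take (3,7); skip (4,8); take (7,10); skip (5,13); take (11,14); take (16,17).
Selected: (0,3) (3,7) (7,10) (11,14) (16,17)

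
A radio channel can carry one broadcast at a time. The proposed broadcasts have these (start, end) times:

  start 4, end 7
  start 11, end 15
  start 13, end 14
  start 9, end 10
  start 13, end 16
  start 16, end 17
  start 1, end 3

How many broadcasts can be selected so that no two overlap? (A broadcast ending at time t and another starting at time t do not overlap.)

5

Sorted by end: (1,3)  (4,7)  (9,10)  (13,14)  (11,15)  (13,16)  (16,17)
take (1,3); take (4,7); take (9,10); take (13,14); take (16,17).
Selected 5 broadcasts.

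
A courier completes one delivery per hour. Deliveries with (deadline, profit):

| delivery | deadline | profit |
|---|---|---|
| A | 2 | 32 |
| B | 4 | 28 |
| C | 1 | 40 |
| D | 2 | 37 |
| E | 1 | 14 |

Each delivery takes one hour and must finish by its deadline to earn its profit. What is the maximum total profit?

105

By profit: C(d1,40), D(d2,37), A(d2,32), B(d4,28), E(d1,14)
C→slot 1; D→slot 2; A skipped; B→slot 4; E skipped.
Profit = 40 + 37 + 28 = 105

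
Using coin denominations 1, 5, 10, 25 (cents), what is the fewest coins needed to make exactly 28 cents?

4

28 = 1×25 + 3×1
Total coins = 1 + 3 = 4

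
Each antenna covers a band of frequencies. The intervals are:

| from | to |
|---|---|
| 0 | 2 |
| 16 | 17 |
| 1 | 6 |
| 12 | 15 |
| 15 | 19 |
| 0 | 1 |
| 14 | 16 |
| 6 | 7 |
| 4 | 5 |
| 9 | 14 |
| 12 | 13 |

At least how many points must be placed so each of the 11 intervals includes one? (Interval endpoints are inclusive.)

Process intervals by earliest right end; each time one isn't hit yet, stab at its right endpoint.
By right end: [0,1]  [0,2]  [4,5]  [1,6]  [6,7]  [12,13]  [9,14]  [12,15]  [14,16]  [16,17]  [15,19]
[0,1] uncovered → point at 1; [4,5] uncovered → point at 5; [6,7] uncovered → point at 7; [12,13] uncovered → point at 13; [14,16] uncovered → point at 16.
Points: 1, 5, 7, 13, 16 (5 total).

5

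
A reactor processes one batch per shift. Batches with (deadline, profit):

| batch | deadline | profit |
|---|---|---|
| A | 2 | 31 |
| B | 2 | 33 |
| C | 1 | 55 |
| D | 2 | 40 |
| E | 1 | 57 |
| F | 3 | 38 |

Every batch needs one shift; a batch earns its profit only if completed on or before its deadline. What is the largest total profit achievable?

135

Take jobs in profit order; each goes to the latest open slot no later than its deadline.
Profit order: E=57 C=55 D=40 F=38 B=33 A=31
Assign: E→slot 1, C skipped, D→slot 2, F→slot 3, B skipped, A skipped.
Slots: [1:E] [2:D] [3:F]
Profit = 57 + 40 + 38 = 135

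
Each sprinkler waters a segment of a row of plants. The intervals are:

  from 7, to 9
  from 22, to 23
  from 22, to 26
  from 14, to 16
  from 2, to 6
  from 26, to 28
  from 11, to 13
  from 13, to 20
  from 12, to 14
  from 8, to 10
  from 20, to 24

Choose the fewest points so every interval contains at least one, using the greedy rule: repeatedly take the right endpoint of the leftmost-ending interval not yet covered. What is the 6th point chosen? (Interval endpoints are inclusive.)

28

Sort by right endpoint; whenever an interval is uncovered, place a point at its right end.
By right end: [2,6]  [7,9]  [8,10]  [11,13]  [12,14]  [14,16]  [13,20]  [22,23]  [20,24]  [22,26]  [26,28]
[2,6] uncovered → point at 6; [7,9] uncovered → point at 9; [11,13] uncovered → point at 13; [14,16] uncovered → point at 16; [22,23] uncovered → point at 23; [26,28] uncovered → point at 28.
Points: 6, 9, 13, 16, 23, 28 (6 total).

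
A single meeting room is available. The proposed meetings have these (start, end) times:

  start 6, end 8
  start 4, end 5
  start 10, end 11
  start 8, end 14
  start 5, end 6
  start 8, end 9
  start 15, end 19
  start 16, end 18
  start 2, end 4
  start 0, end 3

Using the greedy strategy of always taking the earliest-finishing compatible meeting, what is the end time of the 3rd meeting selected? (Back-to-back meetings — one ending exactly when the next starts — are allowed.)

6

Sort by end time and greedily take each interval whose start is ≥ the last chosen end.
Sorted by end: (0,3)  (2,4)  (4,5)  (5,6)  (6,8)  (8,9)  (10,11)  (8,14)  (16,18)  (15,19)
take (0,3); skip (2,4); take (4,5); take (5,6); take (6,8); take (8,9); take (10,11); take (16,18).
Selected: (0,3) (4,5) (5,6) (6,8) (8,9) (10,11) (16,18)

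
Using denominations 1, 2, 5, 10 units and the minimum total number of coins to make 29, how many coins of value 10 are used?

2

29 = 2×10 + 1×5 + 2×2
Count of 10: 2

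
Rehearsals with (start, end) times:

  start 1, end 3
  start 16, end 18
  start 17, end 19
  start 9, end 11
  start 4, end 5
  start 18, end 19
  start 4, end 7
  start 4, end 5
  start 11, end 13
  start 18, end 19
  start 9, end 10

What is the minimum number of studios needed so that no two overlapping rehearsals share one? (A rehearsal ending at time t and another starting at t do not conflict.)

Count concurrent intervals with a sweep; the peak is the room count.
starts: [1, 4, 4, 4, 9, 9, 11, 16, 17, 18, 18]
ends:   [3, 5, 5, 7, 10, 11, 13, 18, 19, 19, 19]
s1→1 e3→0 s4→1 s4→2 s4→3  — peak 3.

3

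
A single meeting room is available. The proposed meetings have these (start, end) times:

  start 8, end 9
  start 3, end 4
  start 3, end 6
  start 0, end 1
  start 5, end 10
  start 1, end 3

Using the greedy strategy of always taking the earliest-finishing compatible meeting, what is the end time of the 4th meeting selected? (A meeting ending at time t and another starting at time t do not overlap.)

9

Sort by end time and greedily take each interval whose start is ≥ the last chosen end.
By end time: (0,1), (1,3), (3,4), (3,6), (8,9), (5,10).
Pick (0,1); next start ≥ 1 → (1,3); next start ≥ 3 → (3,4); next start ≥ 4 → (8,9).
Selected: (0,1) (1,3) (3,4) (8,9)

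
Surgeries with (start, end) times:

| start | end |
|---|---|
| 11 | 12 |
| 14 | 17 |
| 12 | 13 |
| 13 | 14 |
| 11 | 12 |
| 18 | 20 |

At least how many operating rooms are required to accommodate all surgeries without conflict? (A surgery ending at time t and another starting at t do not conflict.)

Count concurrent intervals with a sweep; the peak is the room count.
starts: [11, 11, 12, 13, 14, 18]
ends:   [12, 12, 13, 14, 17, 20]
s11→1 s11→2  — peak 2.

2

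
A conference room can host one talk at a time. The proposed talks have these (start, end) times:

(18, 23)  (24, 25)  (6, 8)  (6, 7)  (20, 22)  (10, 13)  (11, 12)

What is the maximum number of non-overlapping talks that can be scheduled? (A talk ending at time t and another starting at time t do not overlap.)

4

Order by finish time; keep every interval that doesn't clash with the previous kept one.
By end time: (6,7), (6,8), (11,12), (10,13), (20,22), (18,23), (24,25).
Pick (6,7); next start ≥ 7 → (11,12); next start ≥ 12 → (20,22); next start ≥ 22 → (24,25).
Selected 4 talks.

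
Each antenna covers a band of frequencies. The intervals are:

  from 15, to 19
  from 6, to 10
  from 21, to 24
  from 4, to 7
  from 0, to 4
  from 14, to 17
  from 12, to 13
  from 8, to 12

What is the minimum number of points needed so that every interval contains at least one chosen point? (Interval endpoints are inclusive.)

5

Sorted: [0,4] [4,7] [6,10] [8,12] [12,13] [14,17] [15,19] [21,24]
{[0,4],[4,7]} hit by 4; {[6,10],[8,12]} hit by 10; {[12,13]} hit by 13; {[14,17],[15,19]} hit by 17; {[21,24]} hit by 24.
Points: 4, 10, 13, 17, 24 (5 total).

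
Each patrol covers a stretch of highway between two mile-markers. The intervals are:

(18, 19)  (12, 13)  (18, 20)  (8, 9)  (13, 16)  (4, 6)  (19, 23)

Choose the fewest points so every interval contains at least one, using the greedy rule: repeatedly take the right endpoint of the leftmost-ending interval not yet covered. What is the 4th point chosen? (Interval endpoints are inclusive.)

Sort by right endpoint; whenever an interval is uncovered, place a point at its right end.
Sorted: [4,6] [8,9] [12,13] [13,16] [18,19] [18,20] [19,23]
{[4,6]} hit by 6; {[8,9]} hit by 9; {[12,13],[13,16]} hit by 13; {[18,19],[18,20],[19,23]} hit by 19.
Points: 6, 9, 13, 19 (4 total).

19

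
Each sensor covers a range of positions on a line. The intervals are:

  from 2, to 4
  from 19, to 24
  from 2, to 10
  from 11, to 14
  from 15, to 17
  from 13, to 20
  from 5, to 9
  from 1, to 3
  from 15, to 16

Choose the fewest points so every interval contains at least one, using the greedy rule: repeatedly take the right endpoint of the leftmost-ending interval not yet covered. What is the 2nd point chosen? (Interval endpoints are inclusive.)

9

Process intervals by earliest right end; each time one isn't hit yet, stab at its right endpoint.
Sorted: [1,3] [2,4] [5,9] [2,10] [11,14] [15,16] [15,17] [13,20] [19,24]
{[1,3],[2,4]} hit by 3; {[5,9],[2,10]} hit by 9; {[11,14]} hit by 14; {[15,16],[15,17],[13,20]} hit by 16; {[19,24]} hit by 24.
Points: 3, 9, 14, 16, 24 (5 total).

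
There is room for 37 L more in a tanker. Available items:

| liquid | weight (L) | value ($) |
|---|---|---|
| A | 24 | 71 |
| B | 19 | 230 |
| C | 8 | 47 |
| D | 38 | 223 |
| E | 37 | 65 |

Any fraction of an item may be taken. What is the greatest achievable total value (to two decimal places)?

Ratios (sorted): B 12.11, C 5.88, D 5.87, A 2.96, E 1.76
take B (19 @ 230); take C (8 @ 47); take 10/38 of D → 58.68. Capacity used 37/37.
Total value = 335.68

335.68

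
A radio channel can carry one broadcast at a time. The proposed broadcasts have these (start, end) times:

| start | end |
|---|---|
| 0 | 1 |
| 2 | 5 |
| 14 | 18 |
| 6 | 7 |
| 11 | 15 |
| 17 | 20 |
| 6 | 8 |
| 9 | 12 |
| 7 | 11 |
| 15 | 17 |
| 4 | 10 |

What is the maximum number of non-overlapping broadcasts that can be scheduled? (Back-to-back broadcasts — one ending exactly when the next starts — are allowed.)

By end time: (0,1), (2,5), (6,7), (6,8), (4,10), (7,11), (9,12), (11,15), (15,17), (14,18), (17,20).
Pick (0,1); next start ≥ 1 → (2,5); next start ≥ 5 → (6,7); next start ≥ 7 → (7,11); next start ≥ 11 → (11,15); next start ≥ 15 → (15,17); next start ≥ 17 → (17,20).
Selected 7 broadcasts.

7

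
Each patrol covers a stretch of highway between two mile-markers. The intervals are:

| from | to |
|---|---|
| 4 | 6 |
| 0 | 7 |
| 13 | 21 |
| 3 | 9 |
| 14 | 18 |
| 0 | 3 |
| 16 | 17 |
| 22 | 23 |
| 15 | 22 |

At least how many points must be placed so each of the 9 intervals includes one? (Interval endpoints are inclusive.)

4

Process intervals by earliest right end; each time one isn't hit yet, stab at its right endpoint.
Sorted: [0,3] [4,6] [0,7] [3,9] [16,17] [14,18] [13,21] [15,22] [22,23]
{[0,3]} hit by 3; {[4,6],[0,7],[3,9]} hit by 6; {[16,17],[14,18],[13,21],[15,22]} hit by 17; {[22,23]} hit by 23.
Points: 3, 6, 17, 23 (4 total).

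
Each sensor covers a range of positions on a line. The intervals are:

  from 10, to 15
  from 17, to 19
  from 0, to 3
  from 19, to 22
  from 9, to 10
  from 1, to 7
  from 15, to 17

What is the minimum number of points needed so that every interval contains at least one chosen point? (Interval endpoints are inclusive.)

Sort by right endpoint; whenever an interval is uncovered, place a point at its right end.
Sorted: [0,3] [1,7] [9,10] [10,15] [15,17] [17,19] [19,22]
{[0,3],[1,7]} hit by 3; {[9,10],[10,15]} hit by 10; {[15,17],[17,19]} hit by 17; {[19,22]} hit by 22.
Points: 3, 10, 17, 22 (4 total).

4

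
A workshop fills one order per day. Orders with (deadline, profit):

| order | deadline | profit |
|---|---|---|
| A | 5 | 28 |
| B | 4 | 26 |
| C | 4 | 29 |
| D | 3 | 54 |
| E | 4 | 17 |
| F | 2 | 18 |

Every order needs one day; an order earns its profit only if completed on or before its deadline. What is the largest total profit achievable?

155

Profit order: D=54 C=29 A=28 B=26 F=18 E=17
Assign: D→slot 3, C→slot 4, A→slot 5, B→slot 2, F→slot 1, E skipped.
Slots: [1:F] [2:B] [3:D] [4:C] [5:A]
Profit = 18 + 26 + 54 + 29 + 28 = 155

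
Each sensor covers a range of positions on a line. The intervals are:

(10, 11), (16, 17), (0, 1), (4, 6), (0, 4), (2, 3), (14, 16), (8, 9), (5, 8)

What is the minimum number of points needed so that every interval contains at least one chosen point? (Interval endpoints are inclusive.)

Process intervals by earliest right end; each time one isn't hit yet, stab at its right endpoint.
Sorted: [0,1] [2,3] [0,4] [4,6] [5,8] [8,9] [10,11] [14,16] [16,17]
{[0,1]} hit by 1; {[2,3],[0,4]} hit by 3; {[4,6],[5,8]} hit by 6; {[8,9]} hit by 9; {[10,11]} hit by 11; {[14,16],[16,17]} hit by 16.
Points: 1, 3, 6, 9, 11, 16 (6 total).

6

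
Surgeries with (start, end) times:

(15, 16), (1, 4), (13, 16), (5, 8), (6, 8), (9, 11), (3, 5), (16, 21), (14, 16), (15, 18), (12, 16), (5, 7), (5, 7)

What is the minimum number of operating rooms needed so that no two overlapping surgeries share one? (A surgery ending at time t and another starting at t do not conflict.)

The answer is the maximum number of intervals overlapping at any instant.
Events (time:±→running): 1:+→1 3:+→2 4:-→1 5:-→0 5:+→1 5:+→2 5:+→3 6:+→4 7:-→3 7:-→2 8:-→1 8:-→0 9:+→1 11:-→0 12:+→1 13:+→2 14:+→3 15:+→4 15:+→5 … peak 5.

5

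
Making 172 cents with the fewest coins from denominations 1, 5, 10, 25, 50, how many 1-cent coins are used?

2

172 − 3×50→22 − 2×10→2 − 2×1→0
Count of 1: 2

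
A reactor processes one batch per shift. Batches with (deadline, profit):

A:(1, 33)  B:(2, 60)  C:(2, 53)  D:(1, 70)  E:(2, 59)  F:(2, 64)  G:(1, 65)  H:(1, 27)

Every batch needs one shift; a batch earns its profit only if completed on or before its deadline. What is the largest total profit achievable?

134

Sort by profit descending; place each in the latest free slot ≤ its deadline.
By profit: D(d1,70), G(d1,65), F(d2,64), B(d2,60), E(d2,59), C(d2,53), A(d1,33), H(d1,27)
D→slot 1; G skipped; F→slot 2; B skipped; E skipped; C skipped; A skipped; H skipped.
Profit = 70 + 64 = 134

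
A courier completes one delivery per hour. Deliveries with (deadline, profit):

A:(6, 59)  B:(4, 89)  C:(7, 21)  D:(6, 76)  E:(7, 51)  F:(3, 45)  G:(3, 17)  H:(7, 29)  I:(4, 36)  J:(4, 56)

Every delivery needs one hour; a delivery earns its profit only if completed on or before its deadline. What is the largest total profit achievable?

412

Profit order: B=89 D=76 A=59 J=56 E=51 F=45 I=36 H=29 C=21 G=17
Assign: B→slot 4, D→slot 6, A→slot 5, J→slot 3, E→slot 7, F→slot 2, I→slot 1, H skipped, C skipped, G skipped.
Slots: [1:I] [2:F] [3:J] [4:B] [5:A] [6:D] [7:E]
Profit = 36 + 45 + 56 + 89 + 59 + 76 + 51 = 412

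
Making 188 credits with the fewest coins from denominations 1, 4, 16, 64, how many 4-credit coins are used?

Use the largest denomination that fits, subtract, and repeat.
188 − 2×64→60 − 3×16→12 − 3×4→0
Count of 4: 3

3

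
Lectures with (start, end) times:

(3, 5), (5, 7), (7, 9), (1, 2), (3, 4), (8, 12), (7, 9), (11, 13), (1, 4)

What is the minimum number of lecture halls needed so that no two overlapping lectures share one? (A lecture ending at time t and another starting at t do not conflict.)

3

The answer is the maximum number of intervals overlapping at any instant.
Events (time:±→running): 1:+→1 1:+→2 2:-→1 3:+→2 3:+→3 … peak 3.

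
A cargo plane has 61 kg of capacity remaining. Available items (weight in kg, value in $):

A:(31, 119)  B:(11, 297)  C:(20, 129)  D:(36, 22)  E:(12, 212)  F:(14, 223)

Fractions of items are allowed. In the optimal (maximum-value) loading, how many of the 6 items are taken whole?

Sort by value per unit weight and fill in that order.
Order: B (297/11=27.00) > E (212/12=17.67) > F (223/14=15.93) > C (129/20=6.45) > A (119/31=3.84) > D (22/36=0.61)
Fill: take B (11 @ 297) → take E (12 @ 212) → take F (14 @ 223) → take C (20 @ 129) → take 4/31 of A → 15.35; 61/61 used.
4 item(s) taken whole; one partial (take 4/31 of A).

4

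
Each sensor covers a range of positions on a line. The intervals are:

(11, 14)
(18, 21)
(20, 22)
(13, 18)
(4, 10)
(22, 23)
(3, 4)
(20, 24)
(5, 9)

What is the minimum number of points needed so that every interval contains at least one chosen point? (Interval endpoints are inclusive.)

Sort by right endpoint; whenever an interval is uncovered, place a point at its right end.
By right end: [3,4]  [5,9]  [4,10]  [11,14]  [13,18]  [18,21]  [20,22]  [22,23]  [20,24]
[3,4] uncovered → point at 4; [5,9] uncovered → point at 9; [11,14] uncovered → point at 14; [18,21] uncovered → point at 21; [22,23] uncovered → point at 23.
Points: 4, 9, 14, 21, 23 (5 total).

5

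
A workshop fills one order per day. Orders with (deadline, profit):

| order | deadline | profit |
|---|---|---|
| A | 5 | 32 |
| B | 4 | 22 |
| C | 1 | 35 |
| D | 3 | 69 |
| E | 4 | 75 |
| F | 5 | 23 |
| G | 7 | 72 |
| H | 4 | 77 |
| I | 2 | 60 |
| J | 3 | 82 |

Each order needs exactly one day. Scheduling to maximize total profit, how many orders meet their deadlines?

6

Take jobs in profit order; each goes to the latest open slot no later than its deadline.
By profit: J(d3,82), H(d4,77), E(d4,75), G(d7,72), D(d3,69), I(d2,60), C(d1,35), A(d5,32), F(d5,23), B(d4,22)
J→slot 3; H→slot 4; E→slot 2; G→slot 7; D→slot 1; I skipped; C skipped; A→slot 5; F skipped; B skipped.
6 of 10 scheduled.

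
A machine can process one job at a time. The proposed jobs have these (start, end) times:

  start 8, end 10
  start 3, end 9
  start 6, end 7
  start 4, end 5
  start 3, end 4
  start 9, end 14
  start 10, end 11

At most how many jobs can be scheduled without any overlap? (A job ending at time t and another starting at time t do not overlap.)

5

Sort by end time and greedily take each interval whose start is ≥ the last chosen end.
Sorted by end: (3,4)  (4,5)  (6,7)  (3,9)  (8,10)  (10,11)  (9,14)
take (3,4); take (4,5); take (6,7); take (8,10); take (10,11).
Selected 5 jobs.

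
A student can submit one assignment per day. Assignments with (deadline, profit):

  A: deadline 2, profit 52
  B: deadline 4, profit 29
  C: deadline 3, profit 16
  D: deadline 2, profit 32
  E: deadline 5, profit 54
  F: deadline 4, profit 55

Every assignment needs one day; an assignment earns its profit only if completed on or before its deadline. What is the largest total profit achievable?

By profit: F(d4,55), E(d5,54), A(d2,52), D(d2,32), B(d4,29), C(d3,16)
F→slot 4; E→slot 5; A→slot 2; D→slot 1; B→slot 3; C skipped.
Profit = 32 + 52 + 29 + 55 + 54 = 222

222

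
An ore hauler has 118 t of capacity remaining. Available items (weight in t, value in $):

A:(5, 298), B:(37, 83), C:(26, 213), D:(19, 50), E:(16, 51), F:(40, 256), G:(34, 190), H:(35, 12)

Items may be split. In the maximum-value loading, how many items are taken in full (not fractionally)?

Sort by value per unit weight and fill in that order.
Order: A (298/5=59.60) > C (213/26=8.19) > F (256/40=6.40) > G (190/34=5.59) > E (51/16=3.19) > D (50/19=2.63) > B (83/37=2.24) > H (12/35=0.34)
Fill: take A (5 @ 298) → take C (26 @ 213) → take F (40 @ 256) → take G (34 @ 190) → take 13/16 of E → 41.44; 118/118 used.
4 item(s) taken whole; one partial (take 13/16 of E).

4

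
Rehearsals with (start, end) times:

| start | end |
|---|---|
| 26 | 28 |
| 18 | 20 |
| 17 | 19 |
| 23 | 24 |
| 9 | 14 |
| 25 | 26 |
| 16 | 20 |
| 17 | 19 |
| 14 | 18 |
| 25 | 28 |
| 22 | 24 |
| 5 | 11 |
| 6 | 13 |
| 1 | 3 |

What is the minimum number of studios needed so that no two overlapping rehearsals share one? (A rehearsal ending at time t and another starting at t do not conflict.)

Count concurrent intervals with a sweep; the peak is the room count.
Events (time:±→running): 1:+→1 3:-→0 5:+→1 6:+→2 9:+→3 11:-→2 13:-→1 14:-→0 14:+→1 16:+→2 17:+→3 17:+→4 … peak 4.

4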